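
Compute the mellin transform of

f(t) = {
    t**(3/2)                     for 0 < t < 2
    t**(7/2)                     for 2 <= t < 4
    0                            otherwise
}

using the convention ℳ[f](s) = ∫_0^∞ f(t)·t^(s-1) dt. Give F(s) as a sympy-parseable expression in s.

linearity at 2 turns ℳ[f](s) into 2 summed integrals
∫ over [0, 2) of t**(3/2)·t^(s-1) joins the sum
[2, 4) adds the kernel integral of t**(7/2)

4*2**s*(128*2**s*s + 192*2**s - 6*sqrt(2)*s - 5*sqrt(2))/(4*s**2 + 20*s + 21)
  Re(s) > -3/2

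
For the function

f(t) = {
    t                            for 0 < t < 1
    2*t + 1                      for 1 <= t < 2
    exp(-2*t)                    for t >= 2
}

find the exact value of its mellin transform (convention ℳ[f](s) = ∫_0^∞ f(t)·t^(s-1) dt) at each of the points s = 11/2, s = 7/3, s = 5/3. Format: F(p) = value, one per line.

split f at 1, 2: ℳ[f](s) collects 3 kernel integrals
the [0, 1) slice contributes ∫ t·t^(s-1) dt
∫ (2*t + 1)·t^(s-1) over [1, 2)
segment [2, ∞) carries exp(-2*t); integrate it

F(11/2) = (sqrt(2)*(135135*sqrt(pi)*exp(4)*erfc(2) + 9266972)/292864 + (-98304 + 7471104*sqrt(2))*exp(4)/292864)*exp(-4)
F(7/3) = -51/70 + 2**(2/3)*uppergamma(7/3, 4)/8 + 228*2**(1/3)/35
F(5/3) = -39/40 + 2**(1/3)*uppergamma(5/3, 4)/4 + 21*2**(2/3)/5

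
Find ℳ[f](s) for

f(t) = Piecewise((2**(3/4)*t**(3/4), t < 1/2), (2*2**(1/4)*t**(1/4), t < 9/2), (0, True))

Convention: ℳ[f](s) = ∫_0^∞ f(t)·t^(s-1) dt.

invert the common scale on t to get t**(3/4) on [0, 1); 2*t**(1/4) on [1, 9)
undo the power substitution: t**(3/2) on [0, 1); 2*sqrt(t) on [1, 3)
along the cuts 1/2, ℳ[f](s) splits into 2 integrals
for t in [0, 1/2): the term is ∫ 2**(3/4)*t**(3/4)·t^(s-1)
∫ 2*2**(1/4)*t**(1/4)·t^(s-1) over [1/2, 9/2)

2**(2 - s)*(3**(2*s + 1/2)*(8*s + 6) - 4*s - 5)/((4*s + 1)*(4*s + 3))
  Re(s) > -3/4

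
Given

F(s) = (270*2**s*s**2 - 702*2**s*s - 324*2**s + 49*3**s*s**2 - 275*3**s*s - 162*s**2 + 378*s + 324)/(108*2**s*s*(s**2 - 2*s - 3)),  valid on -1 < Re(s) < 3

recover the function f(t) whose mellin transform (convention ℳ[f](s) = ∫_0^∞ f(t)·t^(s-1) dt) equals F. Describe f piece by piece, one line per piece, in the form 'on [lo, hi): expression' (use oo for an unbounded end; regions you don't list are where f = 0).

the 4 pieces separated at 1/2, 1, 3/2 each add one integral
the [0, 1/2) slice contributes ∫ t·t^(s-1) dt
between 1/2 and 1 the integrand is (2*t + 1)·t^(s-1)
between 1 and 3/2 the integrand is t/2·t^(s-1)
piece [3/2, ∞): integrate t**(-3) against the kernel

on [0, 1/2): t
on [1/2, 1): 2*t + 1
on [1, 3/2): t/2
on [3/2, oo): t**(-3)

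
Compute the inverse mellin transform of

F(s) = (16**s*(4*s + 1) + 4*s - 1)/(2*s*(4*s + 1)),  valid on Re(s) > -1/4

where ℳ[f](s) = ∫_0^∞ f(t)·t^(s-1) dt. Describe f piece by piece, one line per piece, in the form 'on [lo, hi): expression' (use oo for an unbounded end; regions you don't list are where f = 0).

on [0, 1): t**(1/4)
on [1, 16): 1/2

strip the power substitution: sqrt(t) on [0, 1); 1/2 on [1, 4)
the power substitution comes off first: t on [0, 1); 1/2 on [1, 2)
breakpoints 1: one integral from each of the 2 segments
segment 0 to 1 holds t**(1/4); add its integral
the [1, 16) slice contributes ∫ 1/2·t^(s-1) dt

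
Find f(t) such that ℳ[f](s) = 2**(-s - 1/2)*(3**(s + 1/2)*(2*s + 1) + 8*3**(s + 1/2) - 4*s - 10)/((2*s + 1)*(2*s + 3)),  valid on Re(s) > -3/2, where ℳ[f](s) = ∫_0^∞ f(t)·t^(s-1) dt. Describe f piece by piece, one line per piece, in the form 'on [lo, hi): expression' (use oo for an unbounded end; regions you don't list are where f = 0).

on [0, 1/2): t**(3/2)
on [1/2, 3/2): sqrt(t)*(2 - t)

the shared t-power comes off first: t on [0, 1/2); 2 - t on [1/2, 3/2)
linearity at 1/2 turns ℳ[f](s) into 2 summed integrals
∫ t**(3/2)·t^(s-1) over [0, 1/2)
over [1/2, 3/2), the kernel integral of sqrt(t)*(2 - t) enters the sum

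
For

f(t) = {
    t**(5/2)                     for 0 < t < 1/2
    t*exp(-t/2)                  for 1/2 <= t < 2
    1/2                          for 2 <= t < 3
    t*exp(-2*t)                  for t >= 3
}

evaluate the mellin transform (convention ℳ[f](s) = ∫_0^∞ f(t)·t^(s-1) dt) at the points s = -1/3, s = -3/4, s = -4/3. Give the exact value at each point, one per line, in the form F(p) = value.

peel off the shared t-power: t**(3/2) on [0, 1/2); exp(-t/2) on [1/2, 2); 1/(2*t) on [2, 3); …
f breaks at 1/2, 2, 3 into 4 integrals to sum
segment [0, 1/2) carries t**(5/2); integrate it
segment [1/2, 2) carries t*exp(-t/2); integrate it
segment [2, 3) carries 1/2; integrate it
on [3, ∞): add ∫ t*exp(-2*t)·t^(s-1) dt

F(-1/3) = -3**(2/3)/2 - 2**(2/3)*uppergamma(2/3, 1) + 2**(1/3)*uppergamma(2/3, 6)/2 + 3*2**(5/6)/52 + 3*2**(2/3)/4 + 2**(2/3)*uppergamma(2/3, 1/4)
F(-3/4) = -2**(1/4)*uppergamma(1/4, 1) - 2*3**(1/4)/9 + 2**(3/4)*uppergamma(1/4, 6)/2 + 10*2**(1/4)/21 + 2**(1/4)*uppergamma(1/4, 1/4)
F(-4/3) = -2**(2/3)*uppergamma(-1/3, 1)/2 - 3**(2/3)/24 + 2**(1/3)*uppergamma(-1/3, 6) + 3*2**(2/3)/32 + 3*2**(5/6)/14 + 2**(2/3)*uppergamma(-1/3, 1/4)/2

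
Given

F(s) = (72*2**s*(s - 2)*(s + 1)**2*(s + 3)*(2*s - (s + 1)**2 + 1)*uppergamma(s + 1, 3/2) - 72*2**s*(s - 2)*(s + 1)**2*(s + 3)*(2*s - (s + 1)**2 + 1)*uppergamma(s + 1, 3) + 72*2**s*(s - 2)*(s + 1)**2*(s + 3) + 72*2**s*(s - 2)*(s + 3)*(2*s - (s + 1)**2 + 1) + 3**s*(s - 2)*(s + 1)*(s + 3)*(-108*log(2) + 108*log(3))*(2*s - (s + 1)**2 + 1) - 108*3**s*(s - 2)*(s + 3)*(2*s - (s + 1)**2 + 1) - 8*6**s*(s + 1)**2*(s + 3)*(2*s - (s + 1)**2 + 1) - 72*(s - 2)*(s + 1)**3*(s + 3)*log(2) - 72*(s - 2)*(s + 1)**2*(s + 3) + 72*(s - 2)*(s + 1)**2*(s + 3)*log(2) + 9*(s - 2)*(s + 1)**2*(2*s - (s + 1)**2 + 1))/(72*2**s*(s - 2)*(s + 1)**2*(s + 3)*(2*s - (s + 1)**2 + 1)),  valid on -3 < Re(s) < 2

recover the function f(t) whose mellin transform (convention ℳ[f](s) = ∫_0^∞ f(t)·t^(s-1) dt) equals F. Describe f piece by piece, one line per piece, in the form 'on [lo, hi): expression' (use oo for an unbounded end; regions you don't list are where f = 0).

reversing the shared t-power: t**2 on [0, 1/2); log(t)/t on [1/2, 1); log(t) on [1, 3/2); …
treat the 5 regions marked off by 1/2, 1, 3/2, 3 separately and sum
segment [0, 1/2) carries t**3; integrate it
∫ log(t)·t^(s-1) over [1/2, 1)
∫ t*log(t)·t^(s-1) over [1, 3/2)
on [3/2, 3) integrate f = t*exp(-t) against the kernel
for t in [3, ∞): the term is ∫ t**(-2)·t^(s-1)

on [0, 1/2): t**3
on [1/2, 1): log(t)
on [1, 3/2): t*log(t)
on [3/2, 3): t*exp(-t)
on [3, oo): t**(-2)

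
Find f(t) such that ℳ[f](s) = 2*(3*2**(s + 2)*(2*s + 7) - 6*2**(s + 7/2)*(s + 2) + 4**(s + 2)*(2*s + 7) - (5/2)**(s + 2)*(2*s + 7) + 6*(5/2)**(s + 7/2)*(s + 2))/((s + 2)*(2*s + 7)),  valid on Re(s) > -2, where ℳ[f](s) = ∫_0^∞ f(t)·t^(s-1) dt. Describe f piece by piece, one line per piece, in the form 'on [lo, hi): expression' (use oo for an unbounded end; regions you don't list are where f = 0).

on [0, 2): 6*t**2
on [2, 5/2): 6*t**(7/2)
on [5/2, 4): 2*t**2

the 3 pieces separated at 2, 5/2 each add one integral
the [0, 2) slice contributes ∫ 6*t**2·t^(s-1) dt
for t in [2, 5/2): the term is ∫ 6*t**(7/2)·t^(s-1)
segment 5/2 to 4 holds 2*t**2; add its integral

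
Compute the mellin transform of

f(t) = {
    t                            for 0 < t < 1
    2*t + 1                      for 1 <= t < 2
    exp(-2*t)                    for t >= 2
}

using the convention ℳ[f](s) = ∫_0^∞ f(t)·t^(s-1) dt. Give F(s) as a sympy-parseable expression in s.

(2**s*s*(s + 1)*uppergamma(s, 4) - 2*4**s*s - 4**s + 5*8**s*s + 8**s)/(4**s*s*(s + 1))
  Re(s) > -1

along the cuts 1, 2, ℳ[f](s) splits into 3 integrals
∫ t·t^(s-1) over [0, 1)
segment 1 to 2 holds (2*t + 1); add its integral
for t in [2, ∞): the term is ∫ exp(-2*t)·t^(s-1)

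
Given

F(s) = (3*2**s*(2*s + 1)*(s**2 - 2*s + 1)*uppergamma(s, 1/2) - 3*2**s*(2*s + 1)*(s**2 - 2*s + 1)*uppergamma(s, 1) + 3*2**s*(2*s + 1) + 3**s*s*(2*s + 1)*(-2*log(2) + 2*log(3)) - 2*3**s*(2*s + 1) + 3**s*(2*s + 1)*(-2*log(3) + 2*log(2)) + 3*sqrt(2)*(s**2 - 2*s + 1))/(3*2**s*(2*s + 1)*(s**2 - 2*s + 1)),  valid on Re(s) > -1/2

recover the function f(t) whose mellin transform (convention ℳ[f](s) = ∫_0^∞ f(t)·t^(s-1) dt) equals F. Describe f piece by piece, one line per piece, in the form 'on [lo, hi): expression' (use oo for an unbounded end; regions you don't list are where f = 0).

on [0, 1/2): sqrt(t)
on [1/2, 1): exp(-t)
on [1, 3/2): log(t)/t

treat the 3 regions marked off by 1/2, 1 separately and sum
on [0, 1/2) integrate f = sqrt(t) against the kernel
over [1/2, 1), the kernel integral of exp(-t) enters the sum
segment 1 to 3/2 holds log(t)/t; add its integral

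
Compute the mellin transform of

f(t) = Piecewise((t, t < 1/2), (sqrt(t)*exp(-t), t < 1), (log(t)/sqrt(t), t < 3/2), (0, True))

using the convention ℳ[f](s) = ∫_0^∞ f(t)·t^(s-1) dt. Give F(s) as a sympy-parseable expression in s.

2**(1/2 - s)*(6*2**(s + 1/2)*(s + 1)*(8*s - (2*s + 1)**2)*uppergamma(s + 1/2, 1/2) - 6*2**(s + 1/2)*(s + 1)*(8*s - (2*s + 1)**2)*uppergamma(s + 1/2, 1) - 24*2**(s + 1/2)*(s + 1) + 3**(s + 1/2)*(s + 1)*(2*s + 1)*(-8*log(3) + 8*log(2)) + 3**(s + 1/2)*(s + 1)*(-16*log(2) + 16*log(3)) + 16*3**(s + 1/2)*(s + 1) + 3*sqrt(2)*(8*s - (2*s + 1)**2))/(12*(s + 1)*(8*s - (2*s + 1)**2))
  Re(s) > -1

peel off the shared t-power: sqrt(t) on [0, 1/2); exp(-t) on [1/2, 1); log(t)/t on [1, 3/2)
integrate the 3 segments split at 1/2, 1, then add the results
between 0 and 1/2 the integrand is t·t^(s-1)
∫ sqrt(t)*exp(-t)·t^(s-1) over [1/2, 1)
piece [1, 3/2): integrate log(t)/sqrt(t) against the kernel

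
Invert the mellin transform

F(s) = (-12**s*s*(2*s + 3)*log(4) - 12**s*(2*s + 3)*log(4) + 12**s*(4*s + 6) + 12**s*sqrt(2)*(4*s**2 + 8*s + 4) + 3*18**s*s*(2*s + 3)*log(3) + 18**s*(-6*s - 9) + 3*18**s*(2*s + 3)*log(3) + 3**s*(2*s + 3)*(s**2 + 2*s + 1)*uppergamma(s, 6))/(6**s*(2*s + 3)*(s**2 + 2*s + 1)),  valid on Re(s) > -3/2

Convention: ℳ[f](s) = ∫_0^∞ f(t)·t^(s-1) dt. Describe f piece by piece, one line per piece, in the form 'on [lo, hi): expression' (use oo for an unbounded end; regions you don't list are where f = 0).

along the cuts 2, 3, ℳ[f](s) splits into 3 integrals
between 0 and 2 the integrand is t**(3/2)·t^(s-1)
over [2, 3), the kernel integral of t*log(t) enters the sum
between 3 and ∞ the integrand is exp(-2*t)·t^(s-1)

on [0, 2): t**(3/2)
on [2, 3): t*log(t)
on [3, oo): exp(-2*t)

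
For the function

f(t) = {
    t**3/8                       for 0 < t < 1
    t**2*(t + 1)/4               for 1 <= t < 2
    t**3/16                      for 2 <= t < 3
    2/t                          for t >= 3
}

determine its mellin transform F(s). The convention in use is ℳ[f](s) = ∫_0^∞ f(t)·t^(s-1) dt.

back out the common scale on t: t**3 on [0, 1/2); t**2*(2*t + 1) on [1/2, 1); t**3/2 on [1, 3/2); …
undo the shared t-power: t on [0, 1/2); 2*t + 1 on [1/2, 1); t/2 on [1, 3/2); …
f breaks at 1, 2, 3 into 4 integrals to sum
∫ t**3/8·t^(s-1) over [0, 1)
the [1, 2) slice contributes ∫ t**2*(t + 1)/4·t^(s-1) dt
segment [2, 3) carries t**3/16; integrate it
for t in [3, ∞): the term is ∫ 2/t·t^(s-1)

(120*2**s*s**2 + 168*2**s*s - 288*2**s + 49*3**s*s**2 - 79*3**s*s - 354*3**s - 18*s**2 - 30*s + 48)/(48*(s**3 + 4*s**2 + s - 6))
  -3 < Re(s) < 1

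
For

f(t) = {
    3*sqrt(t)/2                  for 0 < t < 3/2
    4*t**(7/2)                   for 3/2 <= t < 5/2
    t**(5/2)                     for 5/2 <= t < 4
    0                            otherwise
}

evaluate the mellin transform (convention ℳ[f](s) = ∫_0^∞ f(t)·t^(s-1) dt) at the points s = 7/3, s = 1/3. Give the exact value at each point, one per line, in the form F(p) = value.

f breaks at 3/2, 5/2 into 3 integrals to sum
over [0, 3/2), the kernel integral of 3*sqrt(t)/2 enters the sum
on [3/2, 5/2) integrate f = 4*t**(7/2) against the kernel
piece [5/2, 4): integrate t**(5/2) against the kernel

F(7/3) = -4779*2**(1/6)*3**(5/6)/2380 + 95625*2**(1/6)*5**(5/6)/3248 + 3072*2**(2/3)/29
F(1/3) = -99*2**(1/6)*3**(5/6)/115 + 192*2**(2/3)/17 + 11025*2**(1/6)*5**(5/6)/1564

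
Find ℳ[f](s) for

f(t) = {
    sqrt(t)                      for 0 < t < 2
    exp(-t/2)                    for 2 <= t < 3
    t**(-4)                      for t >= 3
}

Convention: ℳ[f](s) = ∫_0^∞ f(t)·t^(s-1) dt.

(2**s*(s - 4)*(2*s + 1)*uppergamma(s, 1) - 2**s*(s - 4)*(2*s + 1)*uppergamma(s, 3/2) + 2*2**(s + 1/2)*(s - 4) - 3**s*(2*s + 1)/81)/((s - 4)*(2*s + 1))
  -1/2 < Re(s) < 4

slice at 2, 3, transform all 3 pieces, and sum them
on [0, 2): add ∫ sqrt(t)·t^(s-1) dt
over [2, 3), the kernel integral of exp(-t/2) enters the sum
[3, ∞) adds the kernel integral of t**(-4)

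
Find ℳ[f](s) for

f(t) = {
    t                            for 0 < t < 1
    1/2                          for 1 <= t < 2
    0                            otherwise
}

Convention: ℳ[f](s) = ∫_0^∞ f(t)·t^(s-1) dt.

decompose at 1; ℳ[f](s) sums the 2 pieces' integrals
segment [0, 1) carries t; integrate it
segment 1 to 2 holds 1/2; add its integral

(2**s*(s + 1) + s - 1)/(2*s*(s + 1))
  Re(s) > -1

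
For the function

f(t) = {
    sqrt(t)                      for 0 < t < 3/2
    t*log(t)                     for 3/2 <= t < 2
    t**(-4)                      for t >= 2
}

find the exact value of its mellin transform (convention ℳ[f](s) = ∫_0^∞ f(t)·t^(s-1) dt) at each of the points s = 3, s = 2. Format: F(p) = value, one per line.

F(3) = -81*log(3)/64 - 47/256 + 27*sqrt(6)/56 + 337*log(2)/64
F(2) = -9*log(3)/8 - 7/18 + 9*sqrt(6)/20 + 91*log(2)/24

integrate the 3 segments split at 3/2, 2, then add the results
segment [0, 3/2) carries sqrt(t); integrate it
segment [3/2, 2) carries t*log(t); integrate it
[2, ∞) adds the kernel integral of t**(-4)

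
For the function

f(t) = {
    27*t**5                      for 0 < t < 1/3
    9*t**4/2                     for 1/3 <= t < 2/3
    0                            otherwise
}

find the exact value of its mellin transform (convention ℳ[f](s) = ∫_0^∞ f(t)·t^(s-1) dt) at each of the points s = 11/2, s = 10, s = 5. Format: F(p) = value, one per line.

F(11/2) = sqrt(3)*(17 + 10752*sqrt(2))/2617839
F(10) = 245773/223205220
F(5) = 1282/98415

peel off the shared t-power: 27*t**3 on [0, 1/3); 9*t**2/2 on [1/3, 2/3)
undo the common scale on t: t**3 on [0, 1); t**2/2 on [1, 2)
peel off the shared t-power: t on [0, 1); 1/2 on [1, 2)
the 2 pieces separated at 1/3 each add one integral
segment [0, 1/3) carries 27*t**5; integrate it
between 1/3 and 2/3 the integrand is 9*t**4/2·t^(s-1)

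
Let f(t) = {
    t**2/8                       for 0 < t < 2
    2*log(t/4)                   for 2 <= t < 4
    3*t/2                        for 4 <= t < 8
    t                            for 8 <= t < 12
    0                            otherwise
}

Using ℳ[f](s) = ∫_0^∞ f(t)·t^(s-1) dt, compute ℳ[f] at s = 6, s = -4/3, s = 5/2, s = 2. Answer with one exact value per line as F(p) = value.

the common scale on t comes off first: t**2/2 on [0, 1); 2*log(t/2) on [1, 2); 3*t on [2, 4); …
invert the shared t-power to get t/2 on [0, 1); 2*log(t/2)/t on [1, 2); 3 on [2, 4); …
invert the common scale on t to get t on [0, 1/2); log(t)/t on [1/2, 1); 3 on [1, 2); …
the 4 pieces separated at 2, 4, 8 each add one integral
segment 0 to 2 holds t**2/8; add its integral
over [2, 4), the kernel integral of 2*log(t/4) enters the sum
on [4, 8) integrate f = 3*t/2 against the kernel
∫ over [8, 12) of t·t^(s-1) joins the sum

F(6) = 64*log(2)/3 + 36854268/7
F(-4/3) = 2**(2/3)*(-32*6**(2/3) - 48*2**(1/3) - 48*log(2) + 60 + 135*2**(2/3))/128
F(5/2) = -11392/175 + 16*sqrt(2)*log(2)/5 + 233116*sqrt(2)/1575 + 6912*sqrt(3)/7
F(2) = 4*log(2) + 3743/6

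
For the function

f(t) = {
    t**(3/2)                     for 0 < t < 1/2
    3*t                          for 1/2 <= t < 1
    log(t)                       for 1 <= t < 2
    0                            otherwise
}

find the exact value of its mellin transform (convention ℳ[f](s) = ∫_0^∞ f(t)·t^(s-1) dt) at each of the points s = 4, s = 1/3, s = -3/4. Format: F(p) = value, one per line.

F(4) = -57/160 + sqrt(2)/352 + 4*log(2)
F(1/3) = -9*2**(1/3) - 9*2**(2/3)/16 + 3*2**(1/6)/22 + 3*2**(1/3)*log(2) + 45/4
F(-3/4) = -6*2**(3/4) - 2*2**(1/4)*log(2)/3 - 2*2**(1/4)/9 + 124/9

breakpoints 1/2, 1: one integral from each of the 3 segments
segment [0, 1/2) carries t**(3/2); integrate it
over [1/2, 1), the kernel integral of 3*t enters the sum
on [1, 2) integrate f = log(t) against the kernel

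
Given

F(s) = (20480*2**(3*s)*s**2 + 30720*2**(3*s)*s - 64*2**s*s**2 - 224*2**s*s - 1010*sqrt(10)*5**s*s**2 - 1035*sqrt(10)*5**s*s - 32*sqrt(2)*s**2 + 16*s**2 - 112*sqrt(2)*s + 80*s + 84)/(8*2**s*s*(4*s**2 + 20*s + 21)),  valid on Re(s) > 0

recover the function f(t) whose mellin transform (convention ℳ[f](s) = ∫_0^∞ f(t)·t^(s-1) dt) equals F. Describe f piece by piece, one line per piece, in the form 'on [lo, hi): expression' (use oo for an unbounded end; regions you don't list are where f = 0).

breakpoints 1/2, 1, 5/2: one integral from each of the 4 segments
piece [0, 1/2): integrate 1/2 against the kernel
over [1/2, 1), the kernel integral of 4*t**(3/2) enters the sum
on [1, 5/2): add ∫ 6*t**(3/2)·t^(s-1) dt
the [5/2, 4) slice contributes ∫ 5*t**(7/2)·t^(s-1) dt

on [0, 1/2): 1/2
on [1/2, 1): 4*t**(3/2)
on [1, 5/2): 6*t**(3/2)
on [5/2, 4): 5*t**(7/2)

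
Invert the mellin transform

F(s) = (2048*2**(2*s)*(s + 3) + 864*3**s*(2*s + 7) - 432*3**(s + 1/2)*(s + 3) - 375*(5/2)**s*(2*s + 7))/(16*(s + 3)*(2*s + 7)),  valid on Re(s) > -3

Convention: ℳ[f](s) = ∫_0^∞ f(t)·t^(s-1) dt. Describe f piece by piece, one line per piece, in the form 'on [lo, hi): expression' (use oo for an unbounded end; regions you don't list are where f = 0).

on [0, 5/2): t**3/2
on [5/2, 3): 2*t**3
on [3, 4): t**(7/2)/2

decompose at 5/2, 3; ℳ[f](s) sums the 3 pieces' integrals
on [0, 5/2): add ∫ t**3/2·t^(s-1) dt
on [5/2, 3) integrate f = 2*t**3 against the kernel
[3, 4) adds the kernel integral of t**(7/2)/2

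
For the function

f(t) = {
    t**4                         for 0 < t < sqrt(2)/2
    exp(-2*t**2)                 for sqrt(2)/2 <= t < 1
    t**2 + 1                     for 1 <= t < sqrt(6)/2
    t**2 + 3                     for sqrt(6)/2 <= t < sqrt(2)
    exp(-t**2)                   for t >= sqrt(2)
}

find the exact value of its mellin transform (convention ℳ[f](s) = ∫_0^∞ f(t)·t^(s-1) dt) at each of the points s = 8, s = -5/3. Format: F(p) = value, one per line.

F(8) = (1920*E + 68400 + 29609*exp(2))*exp(-2)/3840
F(-5/3) = 2**(5/6)*(-168*2**(1/6) - 70*uppergamma(-5/6, 2) + 35*2**(1/6)*uppergamma(-5/6, 2) + 70*uppergamma(-5/6, 1) + 15 + 56*3**(1/6) + 147*2**(1/3))/140

back out the power substitution: t**2 on [0, 1/2); exp(-2*t) on [1/2, 1); t + 1 on [1, 3/2); …
along the cuts sqrt(2)/2, 1, sqrt(6)/2, sqrt(2), ℳ[f](s) splits into 5 integrals
segment [0, sqrt(2)/2) carries t**4; integrate it
the [sqrt(2)/2, 1) slice contributes ∫ exp(-2*t**2)·t^(s-1) dt
segment [1, sqrt(6)/2) carries (t**2 + 1); integrate it
for t in [sqrt(6)/2, sqrt(2)): the term is ∫ (t**2 + 3)·t^(s-1)
on [sqrt(2), ∞): add ∫ exp(-t**2)·t^(s-1) dt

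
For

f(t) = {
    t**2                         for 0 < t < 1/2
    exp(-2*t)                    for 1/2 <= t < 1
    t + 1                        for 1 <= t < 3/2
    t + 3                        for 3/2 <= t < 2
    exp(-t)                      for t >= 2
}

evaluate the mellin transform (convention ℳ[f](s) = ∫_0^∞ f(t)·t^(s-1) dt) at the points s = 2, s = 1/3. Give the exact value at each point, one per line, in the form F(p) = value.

the 5 pieces separated at 1/2, 1, 3/2, 2 each add one integral
[0, 1/2) adds the kernel integral of t**2
over [1/2, 1), the kernel integral of exp(-2*t) enters the sum
the [1, 3/2) slice contributes ∫ (t + 1)·t^(s-1) dt
[3/2, 2) adds the kernel integral of (t + 3)
between 2 and ∞ the integrand is exp(-t)·t^(s-1)

F(2) = (96*E + 432 + 1075*exp(2))*exp(-2)/192
F(1/3) = 2**(2/3)*(-168*3**(1/3) - 105*2**(1/3) - 28*uppergamma(1/3, 2) + 28*2**(1/3)*uppergamma(1/3, 2) + 3 + 28*uppergamma(1/3, 1) + 294*2**(2/3))/56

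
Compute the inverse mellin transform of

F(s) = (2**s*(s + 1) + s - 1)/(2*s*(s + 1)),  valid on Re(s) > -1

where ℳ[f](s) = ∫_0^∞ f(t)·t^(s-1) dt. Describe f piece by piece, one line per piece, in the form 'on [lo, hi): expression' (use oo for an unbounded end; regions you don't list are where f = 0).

on [0, 1): t
on [1, 2): 1/2

the 2 pieces separated at 1 each add one integral
for t in [0, 1): the term is ∫ t·t^(s-1)
on [1, 2) integrate f = 1/2 against the kernel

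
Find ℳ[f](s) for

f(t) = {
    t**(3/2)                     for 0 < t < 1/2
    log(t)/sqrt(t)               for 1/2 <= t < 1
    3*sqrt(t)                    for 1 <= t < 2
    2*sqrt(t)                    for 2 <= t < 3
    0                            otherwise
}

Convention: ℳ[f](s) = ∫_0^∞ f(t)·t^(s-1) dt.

2**(-s - 1/2)*(-3*2**(s + 3/2)*(2*s + 3)*(8*s - (2*s + 1)**2) + 2**(s + 5/2)*(2*s + 1)*(2*s + 3) + 2**(2*s + 2)*(2*s + 3)*(8*s - (2*s + 1)**2) + 4*6**(s + 1/2)*(2*s + 3)*(8*s - (2*s + 1)**2) - 4*(2*s + 1)**2*(2*s + 3)*log(2) - 8*(2*s + 1)*(2*s + 3) + 8*(2*s + 1)*(2*s + 3)*log(2) + (2*s + 1)*(8*s - (2*s + 1)**2))/((2*s + 1)*(2*s + 3)*(8*s - (2*s + 1)**2))
  Re(s) > -3/2

reversing the shared t-power: t on [0, 1/2); log(t)/t on [1/2, 1); 3 on [1, 2); …
the 4 pieces separated at 1/2, 1, 2 each add one integral
∫ over [0, 1/2) of t**(3/2)·t^(s-1) joins the sum
[1/2, 1) adds the kernel integral of log(t)/sqrt(t)
piece [1, 2): integrate 3*sqrt(t) against the kernel
∫ 2*sqrt(t)·t^(s-1) over [2, 3)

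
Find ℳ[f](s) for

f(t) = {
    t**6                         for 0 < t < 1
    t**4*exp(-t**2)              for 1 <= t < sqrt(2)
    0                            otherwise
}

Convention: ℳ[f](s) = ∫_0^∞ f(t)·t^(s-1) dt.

back out the power substitution: t**3 on [0, 1); t**2*exp(-t) on [1, 2)
reversing the shared t-power: t on [0, 1); exp(-t) on [1, 2)
cuts at 1: linearity sums the 2 kernel integrals
on [0, 1) integrate f = t**6 against the kernel
the [1, sqrt(2)) slice contributes ∫ t**4*exp(-t**2)·t^(s-1) dt

((s + 6)*uppergamma(s/2 + 2, 1) - (s + 6)*uppergamma(s/2 + 2, 2) + 2)/(2*(s + 6))
  Re(s) > -6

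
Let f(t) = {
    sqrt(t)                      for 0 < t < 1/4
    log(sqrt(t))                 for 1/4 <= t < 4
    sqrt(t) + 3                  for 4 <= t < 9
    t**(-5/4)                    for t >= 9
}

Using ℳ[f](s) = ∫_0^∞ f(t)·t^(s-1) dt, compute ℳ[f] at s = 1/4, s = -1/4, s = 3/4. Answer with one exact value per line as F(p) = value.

strip the power substitution: t on [0, 1/2); log(t) on [1/2, 2); t + 3 on [2, 3); …
breakpoints 1/4, 4, 9: one integral from each of the 4 segments
for t in [0, 1/4): the term is ∫ sqrt(t)·t^(s-1)
between 1/4 and 4 the integrand is log(sqrt(t))·t^(s-1)
piece [4, 9): integrate (sqrt(t) + 3) against the kernel
segment 9 to ∞ holds t**(-5/4); add its integral

F(1/4) = sqrt(2)*(-330 + sqrt(2) + 108*log(2) + 144*sqrt(6))/18
F(-1/4) = sqrt(2)*(-486*log(2) + sqrt(2) + 648)/81
F(3/4) = sqrt(2)*(-1139 + 30*sqrt(2) + 270*log(2) + 864*sqrt(6))/90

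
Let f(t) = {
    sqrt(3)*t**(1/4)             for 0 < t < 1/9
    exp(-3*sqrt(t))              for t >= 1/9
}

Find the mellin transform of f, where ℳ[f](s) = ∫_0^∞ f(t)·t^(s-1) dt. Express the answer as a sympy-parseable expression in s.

undo the power substitution: sqrt(3)*sqrt(t) on [0, 1/3); exp(-3*t) on [1/3, ∞)
reversing the common scale on t: sqrt(t) on [0, 1); exp(-t) on [1, ∞)
summing 2 kernel integrals split by 1/9 yields ℳ[f](s)
piece [0, 1/9): integrate sqrt(3)*t**(1/4) against the kernel
∫ exp(-3*sqrt(t))·t^(s-1) over [1/9, ∞)

(2*(4*s + 1)*uppergamma(2*s, 1) + 4)/(9**s*(4*s + 1))
  Re(s) > -1/4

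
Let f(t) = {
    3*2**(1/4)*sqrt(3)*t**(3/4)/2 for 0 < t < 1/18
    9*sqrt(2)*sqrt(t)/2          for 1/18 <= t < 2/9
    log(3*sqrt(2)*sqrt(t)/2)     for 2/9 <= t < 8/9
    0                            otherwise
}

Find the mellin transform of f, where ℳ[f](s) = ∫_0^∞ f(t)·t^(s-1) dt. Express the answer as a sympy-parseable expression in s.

the common scale on t comes off first: 3*sqrt(3)*t**(3/4) on [0, 1/36); 9*sqrt(t) on [1/36, 1/9); log(3*sqrt(t)) on [1/9, 4/9)
back out the power substitution: 3*sqrt(3)*t**(3/2) on [0, 1/6); 9*t on [1/6, 1/3); log(3*t) on [1/3, 2/3)
strip the common scale on t: t**(3/2) on [0, 1/2); 3*t on [1/2, 1); log(t) on [1, 2)
along the cuts 1/18, 2/9, ℳ[f](s) splits into 3 integrals
piece [0, 1/18): integrate 3*2**(1/4)*sqrt(3)*t**(3/4)/2 against the kernel
for t in [1/18, 2/9): the term is ∫ 9*sqrt(2)*sqrt(t)/2·t^(s-1)
segment 2/9 to 8/9 holds log(3*sqrt(2)*sqrt(t)/2); add its integral

2**(s - 1)*(16**s*s*(2*s + 1)*(4*s + 3)*log(4) - 16**s*(2*s + 1)*(4*s + 3) + 2**(2*s + 2)*s**2*(12*s + 9) + 4**s*(2*s + 1)*(4*s + 3) + s**2*(-24*s - 18) + sqrt(2)*s**2*(4*s + 2))/(36**s*s**2*(2*s + 1)*(4*s + 3))
  Re(s) > -3/4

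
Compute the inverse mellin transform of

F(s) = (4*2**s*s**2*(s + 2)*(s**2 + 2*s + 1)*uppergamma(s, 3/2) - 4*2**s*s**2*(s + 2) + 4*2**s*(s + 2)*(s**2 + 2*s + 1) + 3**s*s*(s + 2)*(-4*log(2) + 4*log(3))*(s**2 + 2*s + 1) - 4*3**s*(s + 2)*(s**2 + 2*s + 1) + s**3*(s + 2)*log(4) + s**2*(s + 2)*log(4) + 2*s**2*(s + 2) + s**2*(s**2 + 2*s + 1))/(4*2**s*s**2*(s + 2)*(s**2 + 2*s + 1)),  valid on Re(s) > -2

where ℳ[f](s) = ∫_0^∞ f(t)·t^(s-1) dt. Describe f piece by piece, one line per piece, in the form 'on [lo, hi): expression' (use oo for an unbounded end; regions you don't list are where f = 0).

breakpoints 1/2, 1, 3/2: one integral from each of the 4 segments
between 0 and 1/2 the integrand is t**2·t^(s-1)
over [1/2, 1), the kernel integral of t*log(t) enters the sum
∫ log(t)·t^(s-1) over [1, 3/2)
on [3/2, ∞): add ∫ exp(-t)·t^(s-1) dt

on [0, 1/2): t**2
on [1/2, 1): t*log(t)
on [1, 3/2): log(t)
on [3/2, oo): exp(-t)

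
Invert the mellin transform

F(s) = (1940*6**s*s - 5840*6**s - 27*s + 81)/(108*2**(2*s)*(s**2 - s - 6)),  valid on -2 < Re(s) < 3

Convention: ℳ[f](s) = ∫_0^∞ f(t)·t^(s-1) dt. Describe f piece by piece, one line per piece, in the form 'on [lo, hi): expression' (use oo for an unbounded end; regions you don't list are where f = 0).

remove the common scale on t first: t**2 on [0, 1/2); 2*t**2 on [1/2, 3); t**(-3) on [3, ∞)
remove the shared t-power first: t**3 on [0, 1/2); 2*t**3 on [1/2, 3); t**(-2) on [3, ∞)
strip the shared t-power: t on [0, 1/2); 2*t on [1/2, 3); t**(-4) on [3, ∞)
treat the 3 regions marked off by 1/4, 3/2 separately and sum
∫ over [0, 1/4) of 4*t**2·t^(s-1) joins the sum
on [1/4, 3/2): add ∫ 8*t**2·t^(s-1) dt
piece [3/2, ∞): integrate 1/(8*t**3) against the kernel

on [0, 1/4): 4*t**2
on [1/4, 3/2): 8*t**2
on [3/2, oo): 1/(8*t**3)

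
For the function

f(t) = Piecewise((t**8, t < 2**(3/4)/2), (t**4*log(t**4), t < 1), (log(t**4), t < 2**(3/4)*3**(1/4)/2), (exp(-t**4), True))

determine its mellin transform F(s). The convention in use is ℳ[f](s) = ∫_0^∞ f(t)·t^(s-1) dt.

(2**(3/4)/2)**s*(2**(s/4)*s**2*(s + 8)*(s**2 + 8*s + 16)*uppergamma(s/4, 3/2) - 16*2**(s/4)*s**2*(s + 8) + 16*2**(s/4)*(s + 8)*(s**2 + 8*s + 16) + 3**(s/4)*s*(s + 8)*(-4*log(2) + 4*log(3))*(s**2 + 8*s + 16) - 16*3**(s/4)*(s + 8)*(s**2 + 8*s + 16) + s**3*(s + 8)*log(4) + 8*s**2*(s + 8)*log(2) + 8*s**2*(s + 8) + s**2*(s**2 + 8*s + 16))/(4*s**2*(s + 8)*(s**2 + 8*s + 16))
  Re(s) > -8

undo the power substitution: t**4 on [0, sqrt(2)/2); t**2*log(t**2) on [sqrt(2)/2, 1); log(t**2) on [1, sqrt(6)/2); …
remove the power substitution first: t**2 on [0, 1/2); t*log(t) on [1/2, 1); log(t) on [1, 3/2); …
f breaks at 2**(3/4)/2, 1, 2**(3/4)*3**(1/4)/2 into 4 integrals to sum
piece [0, 2**(3/4)/2): integrate t**8 against the kernel
∫ t**4*log(t**4)·t^(s-1) over [2**(3/4)/2, 1)
the [1, 2**(3/4)*3**(1/4)/2) slice contributes ∫ log(t**4)·t^(s-1) dt
piece [2**(3/4)*3**(1/4)/2, ∞): integrate exp(-t**4) against the kernel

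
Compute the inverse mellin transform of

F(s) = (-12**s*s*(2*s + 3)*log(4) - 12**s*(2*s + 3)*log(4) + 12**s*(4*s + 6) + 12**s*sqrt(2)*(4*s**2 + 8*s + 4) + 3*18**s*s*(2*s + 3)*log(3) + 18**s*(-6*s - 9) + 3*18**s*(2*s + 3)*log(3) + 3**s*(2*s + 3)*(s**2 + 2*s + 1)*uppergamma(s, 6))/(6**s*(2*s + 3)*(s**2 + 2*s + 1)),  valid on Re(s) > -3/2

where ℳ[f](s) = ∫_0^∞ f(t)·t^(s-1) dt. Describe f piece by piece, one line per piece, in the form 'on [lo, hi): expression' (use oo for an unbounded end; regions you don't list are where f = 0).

on [0, 2): t**(3/2)
on [2, 3): t*log(t)
on [3, oo): exp(-2*t)

integrate the 3 segments split at 2, 3, then add the results
the [0, 2) slice contributes ∫ t**(3/2)·t^(s-1) dt
[2, 3) adds the kernel integral of t*log(t)
over [3, ∞), the kernel integral of exp(-2*t) enters the sum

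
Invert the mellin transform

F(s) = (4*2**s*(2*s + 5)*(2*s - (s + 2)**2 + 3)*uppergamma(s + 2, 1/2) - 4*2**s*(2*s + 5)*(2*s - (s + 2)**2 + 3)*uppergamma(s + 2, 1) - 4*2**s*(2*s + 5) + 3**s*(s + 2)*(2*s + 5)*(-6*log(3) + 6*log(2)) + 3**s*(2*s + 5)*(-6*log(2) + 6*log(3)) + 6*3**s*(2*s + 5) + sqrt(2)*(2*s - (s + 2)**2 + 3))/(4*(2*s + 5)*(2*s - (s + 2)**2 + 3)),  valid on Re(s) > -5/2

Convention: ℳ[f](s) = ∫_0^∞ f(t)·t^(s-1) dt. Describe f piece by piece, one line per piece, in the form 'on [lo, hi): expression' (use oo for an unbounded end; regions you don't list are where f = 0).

the common scale on t comes off first: t**(5/2) on [0, 1/2); t**2*exp(-t) on [1/2, 1); t*log(t) on [1, 3/2)
undo the shared t-power: t**(3/2) on [0, 1/2); t*exp(-t) on [1/2, 1); log(t) on [1, 3/2)
reversing the shared t-power: sqrt(t) on [0, 1/2); exp(-t) on [1/2, 1); log(t)/t on [1, 3/2)
breakpoints 1, 2: one integral from each of the 3 segments
[0, 1) adds the kernel integral of sqrt(2)*t**(5/2)/8
for t in [1, 2): the term is ∫ t**2*exp(-t/2)/4·t^(s-1)
∫ t*log(t/2)/2·t^(s-1) over [2, 3)

on [0, 1): sqrt(2)*t**(5/2)/8
on [1, 2): t**2*exp(-t/2)/4
on [2, 3): t*log(t/2)/2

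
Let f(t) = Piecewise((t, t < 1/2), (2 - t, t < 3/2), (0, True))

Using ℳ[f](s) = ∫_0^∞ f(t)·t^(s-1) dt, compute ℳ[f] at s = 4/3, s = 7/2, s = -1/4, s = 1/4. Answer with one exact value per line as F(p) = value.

along the cuts 1/2, ℳ[f](s) splits into 2 integrals
on [0, 1/2) integrate f = t against the kernel
segment 1/2 to 3/2 holds (2 - t); add its integral

F(4/3) = 3*2**(2/3)*(-5 + 12*3**(1/3))/56
F(7/2) = sqrt(2)*(-22 + 405*sqrt(3))/1008
F(-1/4) = 2*2**(1/4)*(14 - 5*3**(3/4))/3
F(1/4) = 2**(3/4)*(-18 + 17*3**(1/4))/5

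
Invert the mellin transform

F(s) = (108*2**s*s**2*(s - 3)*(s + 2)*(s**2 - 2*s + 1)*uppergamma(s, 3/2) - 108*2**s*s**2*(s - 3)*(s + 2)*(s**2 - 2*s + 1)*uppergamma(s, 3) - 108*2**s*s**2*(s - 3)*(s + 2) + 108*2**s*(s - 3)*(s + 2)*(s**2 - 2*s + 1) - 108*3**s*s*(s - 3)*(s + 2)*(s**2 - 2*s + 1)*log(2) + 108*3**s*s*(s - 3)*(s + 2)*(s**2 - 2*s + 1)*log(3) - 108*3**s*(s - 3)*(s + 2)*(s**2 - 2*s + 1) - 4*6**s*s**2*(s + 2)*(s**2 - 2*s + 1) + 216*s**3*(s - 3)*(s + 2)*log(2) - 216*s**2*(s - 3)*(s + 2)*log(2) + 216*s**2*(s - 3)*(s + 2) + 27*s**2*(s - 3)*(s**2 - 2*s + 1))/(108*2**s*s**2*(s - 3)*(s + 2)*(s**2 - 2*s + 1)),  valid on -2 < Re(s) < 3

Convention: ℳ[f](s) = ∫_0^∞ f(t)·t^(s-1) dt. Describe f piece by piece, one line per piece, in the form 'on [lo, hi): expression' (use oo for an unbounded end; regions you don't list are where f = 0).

slice at 1/2, 1, 3/2, 3, transform all 5 pieces, and sum them
on [0, 1/2): add ∫ t**2·t^(s-1) dt
[1/2, 1) adds the kernel integral of log(t)/t
on [1, 3/2): add ∫ log(t)·t^(s-1) dt
[3/2, 3) adds the kernel integral of exp(-t)
segment [3, ∞) carries t**(-3); integrate it

on [0, 1/2): t**2
on [1/2, 1): log(t)/t
on [1, 3/2): log(t)
on [3/2, 3): exp(-t)
on [3, oo): t**(-3)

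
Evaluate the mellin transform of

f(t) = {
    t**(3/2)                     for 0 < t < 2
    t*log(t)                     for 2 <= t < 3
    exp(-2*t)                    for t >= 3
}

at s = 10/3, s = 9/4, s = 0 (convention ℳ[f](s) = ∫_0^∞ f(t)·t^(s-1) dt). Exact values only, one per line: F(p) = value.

F(10/3) = -729*3**(1/3)/169 - 48*2**(1/3)*log(2)/13 + 2**(2/3)*uppergamma(10/3, 6)/16 + 144*2**(1/3)/169 + 96*2**(5/6)/29 + 243*3**(1/3)*log(3)/13
F(9/4) = -432*3**(1/4)/169 - 32*2**(1/4)*log(2)/13 + 2**(3/4)*uppergamma(9/4, 6)/8 + 128*2**(1/4)/169 + 32*2**(3/4)/15 + 108*3**(1/4)*log(3)/13
F(0) = -1 - Ei(-6) + 4*sqrt(2)/3 + log(27/4)

summing 3 kernel integrals split by 2, 3 yields ℳ[f](s)
piece [0, 2): integrate t**(3/2) against the kernel
on [2, 3): add ∫ t*log(t)·t^(s-1) dt
between 3 and ∞ the integrand is exp(-2*t)·t^(s-1)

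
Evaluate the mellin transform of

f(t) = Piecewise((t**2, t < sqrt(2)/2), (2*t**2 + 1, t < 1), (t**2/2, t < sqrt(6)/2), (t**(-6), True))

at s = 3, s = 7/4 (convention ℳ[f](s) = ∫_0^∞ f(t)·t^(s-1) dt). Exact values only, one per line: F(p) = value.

F(3) = -13*sqrt(2)/120 + 403*sqrt(6)/2160 + 19/30
F(7/4) = 2**(1/8)*(-11322 + 4333*3**(7/8) + 15606*2**(7/8))/32130

reversing the power substitution: t on [0, 1/2); 2*t + 1 on [1/2, 1); t/2 on [1, 3/2); …
split f at sqrt(2)/2, 1, sqrt(6)/2: ℳ[f](s) collects 4 kernel integrals
segment 0 to sqrt(2)/2 holds t**2; add its integral
segment [sqrt(2)/2, 1) carries (2*t**2 + 1); integrate it
between 1 and sqrt(6)/2 the integrand is t**2/2·t^(s-1)
segment [sqrt(6)/2, ∞) carries t**(-6); integrate it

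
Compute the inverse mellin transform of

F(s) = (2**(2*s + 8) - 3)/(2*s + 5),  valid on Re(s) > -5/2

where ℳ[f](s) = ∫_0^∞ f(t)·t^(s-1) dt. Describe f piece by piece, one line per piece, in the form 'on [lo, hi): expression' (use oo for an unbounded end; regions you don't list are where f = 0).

on [0, 1): 5*t**(5/2)/2
on [1, 4): 4*t**(5/2)

integrate the 2 segments split at 1, then add the results
the [0, 1) slice contributes ∫ 5*t**(5/2)/2·t^(s-1) dt
on [1, 4): add ∫ 4*t**(5/2)·t^(s-1) dt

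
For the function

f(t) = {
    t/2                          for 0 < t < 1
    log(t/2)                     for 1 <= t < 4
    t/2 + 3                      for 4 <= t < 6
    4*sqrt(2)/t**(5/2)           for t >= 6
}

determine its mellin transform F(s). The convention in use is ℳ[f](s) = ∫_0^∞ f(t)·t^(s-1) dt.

invert the common scale on t to get t on [0, 1/2); log(t) on [1/2, 2); t + 3 on [2, 3); …
integrate the 4 segments split at 1, 4, 6, then add the results
segment 0 to 1 holds t/2; add its integral
for t in [1, 4): the term is ∫ log(t/2)·t^(s-1)
piece [4, 6): integrate (t/2 + 3) against the kernel
the [6, ∞) slice contributes ∫ 4*sqrt(2)/t**(5/2)·t^(s-1) dt

(-270*2**(2*s)*s**2*(2*s - 5) + 54*2**(2*s)*s*(s + 1)*(2*s - 5)*log(2) - 162*2**(2*s)*s*(2*s - 5) - 54*2**(2*s)*(s + 1)*(2*s - 5) - 4*sqrt(3)*6**s*s**2*(s + 1) + 324*6**s*s**2*(2*s - 5) + 162*6**s*s*(2*s - 5) + 27*s**2*(2*s - 5) + 54*s*(s + 1)*(2*s - 5)*log(2) + (2*s - 5)*(54*s + 54))/(54*s**2*(s + 1)*(2*s - 5))
  -1 < Re(s) < 5/2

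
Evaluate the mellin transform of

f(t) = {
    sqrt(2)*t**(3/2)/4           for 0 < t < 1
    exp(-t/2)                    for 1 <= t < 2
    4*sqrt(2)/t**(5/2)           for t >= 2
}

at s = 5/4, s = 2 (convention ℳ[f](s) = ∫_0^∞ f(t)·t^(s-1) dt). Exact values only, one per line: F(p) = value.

remove the common scale on t first: t**(3/2) on [0, 1/2); exp(-t) on [1/2, 1); t**(-5/2) on [1, ∞)
along the cuts 1, 2, ℳ[f](s) splits into 3 integrals
the [0, 1) slice contributes ∫ sqrt(2)*t**(3/2)/4·t^(s-1) dt
∫ over [1, 2) of exp(-t/2)·t^(s-1) joins the sum
[2, ∞) adds the kernel integral of 4*sqrt(2)/t**(5/2)

F(5/4) = -2*2**(1/4)*uppergamma(5/4, 1) + sqrt(2)/11 + 2*2**(1/4)*uppergamma(5/4, 1/2) + 8*2**(1/4)/5
F(2) = -8*exp(-1) + sqrt(2)/14 + 6*exp(-1/2) + 8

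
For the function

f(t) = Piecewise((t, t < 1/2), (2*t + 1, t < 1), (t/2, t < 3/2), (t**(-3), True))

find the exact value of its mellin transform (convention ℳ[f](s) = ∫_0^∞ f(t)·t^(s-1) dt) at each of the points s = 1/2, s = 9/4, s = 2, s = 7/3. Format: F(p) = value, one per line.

F(1/2) = -7*sqrt(2)/6 + 167*sqrt(6)/540 + 3
F(9/4) = 2**(3/4)*(-70 + 424*2**(1/4) + 659*3**(1/4))/936
F(2) = 33/16
F(7/3) = 2**(2/3)*(-162 + 984*2**(1/3) + 1687*3**(1/3))/2240

integrate the 4 segments split at 1/2, 1, 3/2, then add the results
the [0, 1/2) slice contributes ∫ t·t^(s-1) dt
∫ (2*t + 1)·t^(s-1) over [1/2, 1)
between 1 and 3/2 the integrand is t/2·t^(s-1)
between 3/2 and ∞ the integrand is t**(-3)·t^(s-1)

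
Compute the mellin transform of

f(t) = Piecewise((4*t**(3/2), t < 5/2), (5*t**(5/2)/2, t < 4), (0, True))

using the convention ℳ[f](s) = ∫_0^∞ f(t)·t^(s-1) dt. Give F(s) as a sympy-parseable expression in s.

5*(512*2**(3*s)*s + 768*2**(3*s) - 18*sqrt(10)*5**s*s + 5*sqrt(10)*5**s)/(8*2**s*(4*s**2 + 16*s + 15))
  Re(s) > -3/2

the 2 pieces separated at 5/2 each add one integral
between 0 and 5/2 the integrand is 4*t**(3/2)·t^(s-1)
∫ 5*t**(5/2)/2·t^(s-1) over [5/2, 4)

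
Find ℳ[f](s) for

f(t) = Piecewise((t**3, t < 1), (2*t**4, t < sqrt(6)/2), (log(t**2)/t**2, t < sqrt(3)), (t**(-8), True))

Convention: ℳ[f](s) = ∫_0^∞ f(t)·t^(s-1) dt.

(324*2**(s/2)*(s/2 - 4)*(s/2 + 2)*(s**2/4 - s + 1) - 324*2**(s/2)*(s/2 - 4)*(s + 3)*(s**2/4 - s + 1) - 54*3**(s/2)*s*(s/2 - 4)*(s/2 + 2)*(s + 3)*log(3) + 54*3**(s/2)*s*(s/2 - 4)*(s/2 + 2)*(s + 3)*log(2) - 108*3**(s/2)*(s/2 - 4)*(s/2 + 2)*(s + 3)*log(2) + 108*3**(s/2)*(s/2 - 4)*(s/2 + 2)*(s + 3) + 108*3**(s/2)*(s/2 - 4)*(s/2 + 2)*(s + 3)*log(3) + 729*3**(s/2)*(s/2 - 4)*(s + 3)*(s**2/4 - s + 1) + 27*6**(s/2)*s*(s/2 - 4)*(s/2 + 2)*(s + 3)*log(3) - 54*6**(s/2)*(s/2 - 4)*(s/2 + 2)*(s + 3)*log(3) - 54*6**(s/2)*(s/2 - 4)*(s/2 + 2)*(s + 3) - 2*6**(s/2)*(s/2 + 2)*(s + 3)*(s**2/4 - s + 1))/(324*2**(s/2)*(s/2 - 4)*(s/2 + 2)*(s + 3)*(s**2/4 - s + 1))
  -3 < Re(s) < 8

back out the power substitution: t**(3/2) on [0, 1); 2*t**2 on [1, 3/2); log(t)/t on [3/2, 3); …
f breaks at 1, sqrt(6)/2, sqrt(3) into 4 integrals to sum
segment [0, 1) carries t**3; integrate it
on [1, sqrt(6)/2): add ∫ 2*t**4·t^(s-1) dt
[sqrt(6)/2, sqrt(3)) adds the kernel integral of log(t**2)/t**2
between sqrt(3) and ∞ the integrand is t**(-8)·t^(s-1)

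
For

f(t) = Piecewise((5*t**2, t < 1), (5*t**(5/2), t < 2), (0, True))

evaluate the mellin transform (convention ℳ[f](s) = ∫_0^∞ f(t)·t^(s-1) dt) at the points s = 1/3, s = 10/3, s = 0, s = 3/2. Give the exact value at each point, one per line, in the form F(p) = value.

integrate the 2 segments split at 1, then add the results
on [0, 1): add ∫ 5*t**2·t^(s-1) dt
on [1, 2) integrate f = 5*t**(5/2) against the kernel

F(1/3) = 45/119 + 120*2**(5/6)/17
F(10/3) = 9/112 + 192*2**(5/6)/7
F(0) = 1/2 + 8*sqrt(2)
F(3/2) = 565/28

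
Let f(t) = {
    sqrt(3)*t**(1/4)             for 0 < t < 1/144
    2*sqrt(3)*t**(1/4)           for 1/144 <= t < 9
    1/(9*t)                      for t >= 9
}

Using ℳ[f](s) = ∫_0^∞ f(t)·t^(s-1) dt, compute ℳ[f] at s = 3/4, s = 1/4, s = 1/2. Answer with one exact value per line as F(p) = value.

remove the power substitution first: sqrt(3)*sqrt(t) on [0, 1/12); 2*sqrt(3)*sqrt(t) on [1/12, 3); 1/(9*t**2) on [3, ∞)
remove the common scale on t first: sqrt(t) on [0, 1/4); 2*sqrt(t) on [1/4, 9); t**(-2) on [9, ∞)
strip the power substitution: t on [0, 1/2); 2*t on [1/2, 3); t**(-4) on [3, ∞)
cuts at 1/144, 9: linearity sums the 3 kernel integrals
∫ sqrt(3)*t**(1/4)·t^(s-1) over [0, 1/144)
over [1/144, 9), the kernel integral of 2*sqrt(3)*t**(1/4) enters the sum
segment [9, ∞) carries 1/(9*t); integrate it

F(3/4) = 7837*sqrt(3)/432
F(1/4) = 5759*sqrt(3)/486
F(1/2) = 1297/54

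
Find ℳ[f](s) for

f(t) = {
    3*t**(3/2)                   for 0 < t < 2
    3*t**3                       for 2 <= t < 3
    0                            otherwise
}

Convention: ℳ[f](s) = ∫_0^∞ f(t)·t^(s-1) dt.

3*(-8*2**s*(2*s + 3) + 4*2**(s + 1/2)*(s + 3) + 27*3**s*(2*s + 3))/((s + 3)*(2*s + 3))
  Re(s) > -3/2

the 2 pieces separated at 2 each add one integral
segment 0 to 2 holds 3*t**(3/2); add its integral
over [2, 3), the kernel integral of 3*t**3 enters the sum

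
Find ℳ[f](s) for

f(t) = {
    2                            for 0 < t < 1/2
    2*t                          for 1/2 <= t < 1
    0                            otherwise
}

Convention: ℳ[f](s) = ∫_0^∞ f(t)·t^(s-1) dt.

(2**(s + 1)*s + s + 2)/(2**s*s*(s + 1))
  Re(s) > 0

slice at 1/2, transform all 2 pieces, and sum them
between 0 and 1/2 the integrand is 2·t^(s-1)
for t in [1/2, 1): the term is ∫ 2*t·t^(s-1)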